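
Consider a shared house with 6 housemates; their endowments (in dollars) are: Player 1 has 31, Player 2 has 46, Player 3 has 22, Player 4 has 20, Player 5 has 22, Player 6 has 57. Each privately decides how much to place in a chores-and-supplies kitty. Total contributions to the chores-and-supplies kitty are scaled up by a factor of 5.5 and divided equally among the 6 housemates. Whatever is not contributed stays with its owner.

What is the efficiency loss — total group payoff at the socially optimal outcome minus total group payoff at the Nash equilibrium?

891.00 dollars

The private return per contributed unit is 5.5/6 = 0.9167 < 1 for every player regardless of endowment, so the Nash equilibrium is zero contribution and the group total is Σ E_j = 31 + 46 + 22 + 20 + 22 + 57 = 198.
Each contributed unit returns 5.500 to the group, so the social optimum is full contribution by everyone: group total = 5.500 × 198 = 1089.00.
Efficiency loss = (5.500 − 1) × 198 = 891.00.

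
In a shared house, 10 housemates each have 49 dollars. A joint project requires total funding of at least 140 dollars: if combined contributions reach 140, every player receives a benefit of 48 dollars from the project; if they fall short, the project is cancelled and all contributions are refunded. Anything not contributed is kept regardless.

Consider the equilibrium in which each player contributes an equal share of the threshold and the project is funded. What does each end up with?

Equal share of the threshold: 140/10 = 14.
At this profile no one gains by cutting their contribution: any cut drops the total below 140, the project is cancelled, contributions are refunded, and the deviator ends with 49, which is less than 49 − 14 + 48 = 83. Contributing more than 14 just wastes the excess. So contributing exactly 14 is a best response.
Each player's payoff: 49 − 14 + 48 = 83.

83 dollars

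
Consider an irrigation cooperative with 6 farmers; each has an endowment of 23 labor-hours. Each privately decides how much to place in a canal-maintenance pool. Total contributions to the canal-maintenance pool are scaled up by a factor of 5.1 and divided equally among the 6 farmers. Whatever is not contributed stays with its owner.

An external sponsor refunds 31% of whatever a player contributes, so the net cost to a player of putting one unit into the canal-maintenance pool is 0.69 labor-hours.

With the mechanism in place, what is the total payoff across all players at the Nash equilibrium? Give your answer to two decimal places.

The effective private return per unit is now (5.1/6) / 0.69 = 1.2319 > 1, so every player's dominant strategy flips to full contribution.
At the Nash equilibrium everyone contributes 23. Group total payoff = 6 × (23 × 0.31 + 5.1 × 23) = 746.58.

746.58 labor-hours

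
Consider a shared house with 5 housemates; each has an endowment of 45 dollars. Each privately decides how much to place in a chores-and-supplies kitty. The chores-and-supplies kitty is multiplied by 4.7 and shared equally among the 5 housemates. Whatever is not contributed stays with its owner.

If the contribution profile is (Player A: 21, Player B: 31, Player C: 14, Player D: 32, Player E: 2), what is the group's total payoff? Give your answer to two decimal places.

Total contributed: 21 + 31 + 14 + 32 + 2 = 100; total kept: 5 × 45 − 100 = 125.
The chores-and-supplies kitty pays out 4.7 × 100 = 470.00 in aggregate.
Group total = 125 + 470.00 = 595.00.

595.00 dollars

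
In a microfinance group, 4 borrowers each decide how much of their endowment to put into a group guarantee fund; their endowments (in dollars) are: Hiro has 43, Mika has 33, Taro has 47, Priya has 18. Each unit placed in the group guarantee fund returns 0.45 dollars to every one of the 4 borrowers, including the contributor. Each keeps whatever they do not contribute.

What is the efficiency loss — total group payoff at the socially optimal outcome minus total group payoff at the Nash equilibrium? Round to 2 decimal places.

The private return per contributed unit is 0.45 < 1 for everyone, so the Nash equilibrium is zero contribution and the group total is Σ E_j = 43 + 33 + 47 + 18 = 141.
Each contributed unit returns 1.800 to the group, so the social optimum is full contribution by everyone: group total = 1.800 × 141 = 253.80.
Efficiency loss = (1.800 − 1) × 141 = 112.80.

112.80 dollars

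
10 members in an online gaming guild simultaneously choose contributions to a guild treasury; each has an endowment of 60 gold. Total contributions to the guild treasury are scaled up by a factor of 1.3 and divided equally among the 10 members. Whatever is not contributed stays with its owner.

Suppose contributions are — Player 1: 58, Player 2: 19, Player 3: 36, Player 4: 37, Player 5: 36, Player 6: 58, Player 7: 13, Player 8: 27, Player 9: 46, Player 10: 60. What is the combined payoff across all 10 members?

717.00 gold

Total contributed: 58 + 19 + 36 + 37 + 36 + 58 + 13 + 27 + 46 + 60 = 390; total kept: 10 × 60 − 390 = 210.
The guild treasury pays out 1.3 × 390 = 507.00 in aggregate.
Group total = 210 + 507.00 = 717.00.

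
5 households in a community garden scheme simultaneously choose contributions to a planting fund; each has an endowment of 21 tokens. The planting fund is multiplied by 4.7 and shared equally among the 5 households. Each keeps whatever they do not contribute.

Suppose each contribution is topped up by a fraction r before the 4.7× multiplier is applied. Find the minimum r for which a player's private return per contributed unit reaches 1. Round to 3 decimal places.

0.064

With matching at rate r, one contributed unit becomes (1 + r) in the planting fund and returns 4.7 × (1 + r) / 5 to the contributor.
Setting this equal to 1: 1 + r = 5/4.7 = 1.0638.
So the minimum matching rate is r = 1.0638 − 1 = 0.064.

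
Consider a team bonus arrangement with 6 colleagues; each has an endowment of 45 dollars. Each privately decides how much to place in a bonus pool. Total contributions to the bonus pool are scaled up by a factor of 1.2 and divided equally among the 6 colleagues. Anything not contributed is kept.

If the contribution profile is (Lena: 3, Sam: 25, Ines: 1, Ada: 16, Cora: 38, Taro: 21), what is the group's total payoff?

290.80 dollars

Total contributed: 3 + 25 + 1 + 16 + 38 + 21 = 104; total kept: 6 × 45 − 104 = 166.
The bonus pool pays out 1.2 × 104 = 124.80 in aggregate.
Group total = 166 + 124.80 = 290.80.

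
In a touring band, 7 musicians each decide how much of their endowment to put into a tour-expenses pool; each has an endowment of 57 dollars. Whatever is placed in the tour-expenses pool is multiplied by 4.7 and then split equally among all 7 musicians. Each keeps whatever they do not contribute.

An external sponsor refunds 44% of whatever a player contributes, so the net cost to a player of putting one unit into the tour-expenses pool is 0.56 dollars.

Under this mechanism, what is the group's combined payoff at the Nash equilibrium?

2050.86 dollars

Under the mechanism each unit contributed yields (4.7/7) / 0.56 = 1.1990 back to its contributor per unit of net cost, which exceeds 1, making full contribution the dominant choice for everyone.
So the Nash equilibrium is full contribution by all 7; the group earns 7 × (57 × 0.44 + 4.7 × 57) = 2050.86.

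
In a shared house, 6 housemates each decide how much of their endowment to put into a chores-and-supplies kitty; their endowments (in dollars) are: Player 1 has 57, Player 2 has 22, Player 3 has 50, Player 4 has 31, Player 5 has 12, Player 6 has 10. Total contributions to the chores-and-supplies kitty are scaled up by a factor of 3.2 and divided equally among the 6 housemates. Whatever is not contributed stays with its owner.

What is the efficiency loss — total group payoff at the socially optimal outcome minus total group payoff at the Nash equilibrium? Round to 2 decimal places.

400.40 dollars

The private return per contributed unit is 3.2/6 = 0.5333 < 1 for every player regardless of endowment, so the Nash equilibrium is zero contribution and the group total is Σ E_j = 57 + 22 + 50 + 31 + 12 + 10 = 182.
Each contributed unit returns 3.200 to the group, so the social optimum is full contribution by everyone: group total = 3.200 × 182 = 582.40.
Efficiency loss = (3.200 − 1) × 182 = 400.40.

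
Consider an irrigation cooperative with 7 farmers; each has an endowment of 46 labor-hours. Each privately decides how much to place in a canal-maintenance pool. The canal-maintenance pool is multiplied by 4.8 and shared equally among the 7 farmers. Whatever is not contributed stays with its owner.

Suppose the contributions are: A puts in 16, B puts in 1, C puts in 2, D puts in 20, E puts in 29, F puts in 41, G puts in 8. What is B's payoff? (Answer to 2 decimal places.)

Total contributed: 16 + 1 + 2 + 20 + 29 + 41 + 8 = 117.
Each receives 4.8 × 117 / 7 = 80.23 from the canal-maintenance pool.
B keeps 46 − 1 = 45, so B's payoff is 45 + 80.23 = 125.23.

125.23 labor-hours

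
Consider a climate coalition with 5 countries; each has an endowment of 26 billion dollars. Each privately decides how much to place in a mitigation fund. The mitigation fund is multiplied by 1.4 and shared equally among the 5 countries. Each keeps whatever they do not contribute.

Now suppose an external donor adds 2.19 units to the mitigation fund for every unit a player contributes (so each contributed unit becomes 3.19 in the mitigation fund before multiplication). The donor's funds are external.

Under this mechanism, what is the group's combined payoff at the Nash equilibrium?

130.00 billion dollars

The effective private return is 1.4 × 3.19 / 5 = 0.8932, which is still under 1, so the mechanism doesn't change anyone's dominant strategy: zero contribution.
Everyone keeps their endowment and the group total is 5 × 26 = 130.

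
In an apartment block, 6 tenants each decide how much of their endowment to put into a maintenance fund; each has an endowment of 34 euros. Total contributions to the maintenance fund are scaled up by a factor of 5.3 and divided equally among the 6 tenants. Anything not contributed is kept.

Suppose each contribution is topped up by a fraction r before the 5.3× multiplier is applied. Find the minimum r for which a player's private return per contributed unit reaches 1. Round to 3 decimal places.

With matching at rate r, one contributed unit becomes (1 + r) in the maintenance fund and returns 5.3 × (1 + r) / 6 to the contributor.
Setting this equal to 1: 1 + r = 6/5.3 = 1.1321.
So the minimum matching rate is r = 1.1321 − 1 = 0.132.

0.132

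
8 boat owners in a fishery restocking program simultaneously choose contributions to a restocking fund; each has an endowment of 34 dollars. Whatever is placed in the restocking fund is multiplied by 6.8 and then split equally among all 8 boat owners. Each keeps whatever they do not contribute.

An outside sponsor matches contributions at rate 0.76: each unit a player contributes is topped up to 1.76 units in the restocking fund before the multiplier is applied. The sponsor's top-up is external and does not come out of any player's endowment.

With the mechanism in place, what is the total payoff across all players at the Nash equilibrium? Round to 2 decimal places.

With the mechanism, a contributed unit returns 6.8 × 1.76 / 8 = 1.4960 per unit of net cost to the contributor — now above 1 — so contributing fully is weakly dominant for every player.
So the Nash equilibrium is full contribution by all 8; the group earns 6.8 × 1.76 × 272 = 3255.30.

3255.30 dollars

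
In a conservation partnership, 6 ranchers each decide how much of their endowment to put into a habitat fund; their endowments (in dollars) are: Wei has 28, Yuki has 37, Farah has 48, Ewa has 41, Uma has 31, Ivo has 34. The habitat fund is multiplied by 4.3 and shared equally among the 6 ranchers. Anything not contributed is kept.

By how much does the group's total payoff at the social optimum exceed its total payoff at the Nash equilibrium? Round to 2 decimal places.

722.70 dollars

The private return per contributed unit is 4.3/6 = 0.7167 < 1 for every player regardless of endowment, so the Nash equilibrium is zero contribution and the group total is Σ E_j = 28 + 37 + 48 + 41 + 31 + 34 = 219.
Each contributed unit returns 4.300 to the group, so the social optimum is full contribution by everyone: group total = 4.300 × 219 = 941.70.
Efficiency loss = (4.300 − 1) × 219 = 722.70.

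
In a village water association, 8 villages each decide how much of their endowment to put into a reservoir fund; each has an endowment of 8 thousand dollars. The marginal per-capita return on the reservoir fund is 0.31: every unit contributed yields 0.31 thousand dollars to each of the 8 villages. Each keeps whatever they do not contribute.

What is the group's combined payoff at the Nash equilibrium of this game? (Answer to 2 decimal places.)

64.00 thousand dollars

The private return per contributed unit is 0.31 < 1, so contributing 0 is dominant for every player. At the Nash equilibrium everyone keeps their 8, and the group total is 8 × 8 = 64.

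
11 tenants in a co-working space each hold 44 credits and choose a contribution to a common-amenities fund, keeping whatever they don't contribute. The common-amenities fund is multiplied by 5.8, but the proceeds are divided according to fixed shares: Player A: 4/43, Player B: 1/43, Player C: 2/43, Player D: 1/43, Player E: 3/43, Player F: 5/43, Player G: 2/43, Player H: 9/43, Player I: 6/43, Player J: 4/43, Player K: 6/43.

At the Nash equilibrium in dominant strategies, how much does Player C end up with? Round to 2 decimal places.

Player j's private return per contributed unit is 5.8 × (j's share). Contributing is weakly dominant for j when that share is at least 1/5.8 = 0.1724, and contributing 0 is dominant otherwise.
Player H alone (share 9/43) is above the threshold, contributing 44; the remaining 10 contribute 0. Total contributed: 44.
Player C keeps 44 and receives 5.8 × 44 × 2/43 = 11.87 from the common-amenities fund, for a payoff of 55.87.

55.87 credits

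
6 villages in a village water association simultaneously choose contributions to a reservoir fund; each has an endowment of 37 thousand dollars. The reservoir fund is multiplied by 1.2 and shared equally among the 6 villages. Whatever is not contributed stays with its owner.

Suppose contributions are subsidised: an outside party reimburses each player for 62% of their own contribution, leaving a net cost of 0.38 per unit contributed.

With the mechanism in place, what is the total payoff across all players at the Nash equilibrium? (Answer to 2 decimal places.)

Even with the mechanism, each unit contributed returns only (1.2/6) / 0.38 = 0.5263 per unit of net cost, so contributing nothing is still dominant.
At the Nash equilibrium no one contributes; group total payoff = 6 × 37 = 222.

222.00 thousand dollars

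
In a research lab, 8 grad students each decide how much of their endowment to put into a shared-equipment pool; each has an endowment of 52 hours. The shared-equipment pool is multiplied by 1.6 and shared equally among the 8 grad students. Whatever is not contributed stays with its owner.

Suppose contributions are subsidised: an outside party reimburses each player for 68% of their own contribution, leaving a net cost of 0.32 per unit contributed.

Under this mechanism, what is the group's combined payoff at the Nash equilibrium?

Even with the mechanism, each unit contributed returns only (1.6/8) / 0.32 = 0.6250 per unit of net cost, so contributing nothing is still dominant.
Everyone keeps their endowment and the group total is 8 × 52 = 416.

416.00 hours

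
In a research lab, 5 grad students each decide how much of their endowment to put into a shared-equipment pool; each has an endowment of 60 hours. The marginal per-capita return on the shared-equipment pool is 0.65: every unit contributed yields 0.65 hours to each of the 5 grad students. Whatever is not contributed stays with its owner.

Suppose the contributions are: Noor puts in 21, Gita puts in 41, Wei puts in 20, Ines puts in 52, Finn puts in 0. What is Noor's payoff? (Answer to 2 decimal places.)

Total contributed: 21 + 41 + 20 + 52 + 0 = 134.
Each receives 0.65 × 134 = 87.10 from the shared-equipment pool.
Noor keeps 60 − 21 = 39, so Noor's payoff is 39 + 87.10 = 126.10.

126.10 hours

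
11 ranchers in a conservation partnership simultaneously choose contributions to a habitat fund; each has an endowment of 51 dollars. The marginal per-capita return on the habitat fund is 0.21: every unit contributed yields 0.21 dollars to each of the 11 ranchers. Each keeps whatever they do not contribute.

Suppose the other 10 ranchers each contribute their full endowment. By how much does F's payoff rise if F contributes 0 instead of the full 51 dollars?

40.29 dollars

Switching from a contribution of 51 to 0 lets F keep an extra 51 dollars, but lowers the habitat fund by 51, which costs F their own share of that drop: 0.21 × 51 = 10.71.
Net gain = 51 − 10.71 = 40.29. The private return per contributed unit (0.21) is below 1, so free-riding is indeed the best response regardless of what the others do.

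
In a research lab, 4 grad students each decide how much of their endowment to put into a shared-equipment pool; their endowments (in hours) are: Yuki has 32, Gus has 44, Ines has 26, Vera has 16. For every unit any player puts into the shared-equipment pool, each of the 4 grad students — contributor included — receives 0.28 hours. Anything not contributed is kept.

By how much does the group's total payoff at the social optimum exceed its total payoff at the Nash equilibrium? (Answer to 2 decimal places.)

14.16 hours

The private return per contributed unit is 0.28 < 1 for everyone, so the Nash equilibrium is zero contribution and the group total is Σ E_j = 32 + 44 + 26 + 16 = 118.
Each contributed unit returns 1.120 to the group, so the social optimum is full contribution by everyone: group total = 1.120 × 118 = 132.16.
Efficiency loss = (1.120 − 1) × 118 = 14.16.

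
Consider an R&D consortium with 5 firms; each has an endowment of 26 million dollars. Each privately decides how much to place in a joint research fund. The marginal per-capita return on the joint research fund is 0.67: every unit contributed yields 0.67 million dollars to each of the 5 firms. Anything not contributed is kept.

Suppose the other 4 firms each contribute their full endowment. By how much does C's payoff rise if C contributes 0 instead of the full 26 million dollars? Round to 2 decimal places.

Switching from a contribution of 26 to 0 lets C keep an extra 26 million dollars, but lowers the joint research fund by 26, which costs C their own share of that drop: 0.67 × 26 = 17.42.
Net gain = 26 − 17.42 = 8.58. The private return per contributed unit (0.67) is below 1, so free-riding is indeed the best response regardless of what the others do.

8.58 million dollars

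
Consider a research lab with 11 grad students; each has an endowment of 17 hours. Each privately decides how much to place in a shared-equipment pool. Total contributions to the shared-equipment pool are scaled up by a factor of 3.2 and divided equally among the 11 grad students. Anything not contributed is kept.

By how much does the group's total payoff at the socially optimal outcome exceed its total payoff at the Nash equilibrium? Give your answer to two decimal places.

Each contributed unit returns 3.2/11 = 0.2909 to its contributor — below 1 — so contributing 0 is dominant for every player. At the Nash equilibrium everyone keeps their 17, and the group total is 11 × 17 = 187.
Each contributed unit returns 3.200 to the group as a whole (0.2909 to each of 11 players), which exceeds 1, so the social optimum is full contribution: group total = 3.200 × 187 = 598.40.
Efficiency loss = 598.40 − 187 = 411.40.

411.40 hours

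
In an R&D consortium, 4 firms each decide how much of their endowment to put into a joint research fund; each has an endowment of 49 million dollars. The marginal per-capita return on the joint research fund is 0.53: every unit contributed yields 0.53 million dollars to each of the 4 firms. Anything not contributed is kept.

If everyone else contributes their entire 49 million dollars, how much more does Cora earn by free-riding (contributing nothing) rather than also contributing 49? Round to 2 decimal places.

Switching from a contribution of 49 to 0 lets Cora keep an extra 49 million dollars, but lowers the joint research fund by 49, which costs Cora their own share of that drop: 0.53 × 49 = 25.97.
Net gain = 49 − 25.97 = 23.03. The private return per contributed unit (0.53) is below 1, so free-riding is indeed the best response regardless of what the others do.

23.03 million dollars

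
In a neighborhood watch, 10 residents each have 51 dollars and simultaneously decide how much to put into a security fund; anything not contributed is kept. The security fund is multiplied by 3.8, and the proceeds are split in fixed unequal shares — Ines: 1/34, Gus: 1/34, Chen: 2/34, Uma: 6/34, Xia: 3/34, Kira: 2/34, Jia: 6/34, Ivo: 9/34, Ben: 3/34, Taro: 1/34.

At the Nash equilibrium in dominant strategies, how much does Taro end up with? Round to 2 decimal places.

For player j, contributing a unit is worthwhile iff 3.8 × (j's share) ≥ 1, i.e. iff j's share is at least 0.2632.
Ivo alone (share 9/34) is above the threshold, contributing 51; the remaining 9 contribute 0. Total contributed: 51.
Taro keeps 51 and receives 3.8 × 51 × 1/34 = 5.70 from the security fund, for a payoff of 56.70.

56.70 dollars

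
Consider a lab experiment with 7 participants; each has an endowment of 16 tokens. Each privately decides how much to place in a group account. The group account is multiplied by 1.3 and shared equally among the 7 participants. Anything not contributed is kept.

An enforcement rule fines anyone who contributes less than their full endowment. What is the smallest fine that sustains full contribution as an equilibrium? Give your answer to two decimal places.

13.03 tokens

Given the others contribute fully, the best deviation is to contribute 0 (any partial contribution still incurs the fine and gives up units whose private return 0.1857 is below 1).
Deviating from 16 to 0 saves 16 tokens but forfeits the deviator's share of the drop in the group account: 1.3/7 × 16 = 2.97.
So the deviation gain is 16 − 2.97 = 13.03, and the fine must be at least 13.03 tokens to wipe it out.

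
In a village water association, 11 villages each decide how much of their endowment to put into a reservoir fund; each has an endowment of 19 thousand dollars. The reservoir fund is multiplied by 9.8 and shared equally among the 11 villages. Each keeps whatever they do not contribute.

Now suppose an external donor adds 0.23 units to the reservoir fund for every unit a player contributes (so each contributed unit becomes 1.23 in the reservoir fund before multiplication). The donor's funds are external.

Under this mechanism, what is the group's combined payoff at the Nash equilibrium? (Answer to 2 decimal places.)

The effective private return per unit is now 9.8 × 1.23 / 11 = 1.0958 > 1, so every player's dominant strategy flips to full contribution.
So the Nash equilibrium is full contribution by all 11; the group earns 9.8 × 1.23 × 209 = 2519.29.

2519.29 thousand dollars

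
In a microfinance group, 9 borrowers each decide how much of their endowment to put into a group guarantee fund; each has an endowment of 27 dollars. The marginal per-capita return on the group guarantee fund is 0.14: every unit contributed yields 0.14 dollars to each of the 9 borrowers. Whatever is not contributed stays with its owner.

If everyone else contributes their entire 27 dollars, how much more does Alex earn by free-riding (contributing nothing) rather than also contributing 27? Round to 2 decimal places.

23.22 dollars

Switching from a contribution of 27 to 0 lets Alex keep an extra 27 dollars, but lowers the group guarantee fund by 27, which costs Alex their own share of that drop: 0.14 × 27 = 3.78.
Net gain = 27 − 3.78 = 23.22. The private return per contributed unit (0.14) is below 1, so free-riding is indeed the best response regardless of what the others do.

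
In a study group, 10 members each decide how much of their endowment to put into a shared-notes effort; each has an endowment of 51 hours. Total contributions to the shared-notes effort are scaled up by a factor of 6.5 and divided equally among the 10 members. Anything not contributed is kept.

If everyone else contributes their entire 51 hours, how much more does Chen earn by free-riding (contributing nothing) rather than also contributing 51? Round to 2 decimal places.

17.85 hours

Switching from a contribution of 51 to 0 lets Chen keep an extra 51 hours, but lowers the shared-notes effort by 51, which costs Chen their own share of that drop: 6.5/10 × 51 = 33.15.
Net gain = 51 − 33.15 = 17.85. The private return per contributed unit (0.6500) is below 1, so free-riding is indeed the best response regardless of what the others do.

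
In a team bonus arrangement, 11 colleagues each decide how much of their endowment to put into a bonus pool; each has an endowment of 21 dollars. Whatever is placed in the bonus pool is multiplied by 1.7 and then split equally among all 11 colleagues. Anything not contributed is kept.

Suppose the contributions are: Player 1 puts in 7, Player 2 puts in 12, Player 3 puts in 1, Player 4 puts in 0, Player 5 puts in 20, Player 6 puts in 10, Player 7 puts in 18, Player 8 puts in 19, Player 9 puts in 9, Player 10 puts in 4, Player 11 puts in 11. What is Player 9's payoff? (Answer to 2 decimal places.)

Total contributed: 7 + 12 + 1 + 0 + 20 + 10 + 18 + 19 + 9 + 4 + 11 = 111.
Each receives 1.7 × 111 / 11 = 17.15 from the bonus pool.
Player 9 keeps 21 − 9 = 12, so Player 9's payoff is 12 + 17.15 = 29.15.

29.15 dollars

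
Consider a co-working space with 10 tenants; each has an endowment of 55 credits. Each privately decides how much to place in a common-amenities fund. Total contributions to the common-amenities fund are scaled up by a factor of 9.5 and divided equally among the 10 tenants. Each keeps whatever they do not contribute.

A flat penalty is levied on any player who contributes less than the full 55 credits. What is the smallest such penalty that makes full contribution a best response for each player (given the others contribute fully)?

2.75 credits

Given the others contribute fully, the best deviation is to contribute 0 (any partial contribution still incurs the fine and gives up units whose private return 0.9500 is below 1).
Deviating from 55 to 0 saves 55 credits but forfeits the deviator's share of the drop in the common-amenities fund: 9.5/10 × 55 = 52.25.
So the deviation gain is 55 − 52.25 = 2.75, and the fine must be at least 2.75 credits to wipe it out.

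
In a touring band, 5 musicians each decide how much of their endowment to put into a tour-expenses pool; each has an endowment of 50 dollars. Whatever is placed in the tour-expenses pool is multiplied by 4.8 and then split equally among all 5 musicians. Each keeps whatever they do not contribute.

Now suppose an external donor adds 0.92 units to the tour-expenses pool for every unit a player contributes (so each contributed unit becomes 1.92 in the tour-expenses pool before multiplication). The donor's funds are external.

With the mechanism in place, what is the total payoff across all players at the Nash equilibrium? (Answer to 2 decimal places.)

2304.00 dollars

The effective private return per unit is now 4.8 × 1.92 / 5 = 1.8432 > 1, so every player's dominant strategy flips to full contribution.
At the Nash equilibrium everyone contributes 50. Group total payoff = 4.8 × 1.92 × 250 = 2304.00.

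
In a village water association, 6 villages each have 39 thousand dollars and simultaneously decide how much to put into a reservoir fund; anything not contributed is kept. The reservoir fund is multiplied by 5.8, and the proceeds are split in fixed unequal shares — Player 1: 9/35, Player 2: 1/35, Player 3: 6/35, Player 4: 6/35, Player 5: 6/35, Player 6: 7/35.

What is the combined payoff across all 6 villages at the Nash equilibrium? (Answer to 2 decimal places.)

608.40 thousand dollars

For player j, contributing a unit is worthwhile iff 5.8 × (j's share) ≥ 1, i.e. iff j's share is at least 0.1724.
The shares above 0.1724 belong to Player 1 and Player 6, contributing 39 each; the remaining 4 contribute 0. Total contributed: 78.
The reservoir fund pays out 5.8 × 78 = 452.40 in total (split across the unequal shares, but the aggregate is all that matters for the group sum).
The 4 free-riders keep 39 each, adding 156. Group total = 156 + 452.40 = 608.40.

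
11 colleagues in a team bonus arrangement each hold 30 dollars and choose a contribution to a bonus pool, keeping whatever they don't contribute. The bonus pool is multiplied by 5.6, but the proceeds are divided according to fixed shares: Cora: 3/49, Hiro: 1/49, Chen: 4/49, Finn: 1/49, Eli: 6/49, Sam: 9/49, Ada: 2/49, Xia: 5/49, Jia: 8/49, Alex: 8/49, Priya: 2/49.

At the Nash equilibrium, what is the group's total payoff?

468.00 dollars

Each unit j contributes comes back to j as 5.6 × (j's share), so j prefers to contribute only if that share exceeds 1/5.6 = 0.1786; otherwise keeping the unit dominates.
Sam alone (share 9/49) is above the threshold, contributing 30; the remaining 10 contribute 0. Total contributed: 30.
The bonus pool pays out 5.6 × 30 = 168.00 in total (split across the unequal shares, but the aggregate is all that matters for the group sum).
The 10 free-riders keep 30 each, adding 300. Group total = 300 + 168.00 = 468.00.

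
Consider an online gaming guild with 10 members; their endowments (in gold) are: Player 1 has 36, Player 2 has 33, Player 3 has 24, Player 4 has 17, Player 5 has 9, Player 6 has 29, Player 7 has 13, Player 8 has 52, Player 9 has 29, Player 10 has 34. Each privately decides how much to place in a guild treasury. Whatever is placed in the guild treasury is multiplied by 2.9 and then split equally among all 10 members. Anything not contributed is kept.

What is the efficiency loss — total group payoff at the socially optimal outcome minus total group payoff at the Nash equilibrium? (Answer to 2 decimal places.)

524.40 gold

The private return per contributed unit is 2.9/10 = 0.2900 < 1 for every player regardless of endowment, so the Nash equilibrium is zero contribution and the group total is Σ E_j = 36 + 33 + 24 + 17 + 9 + 29 + 13 + 52 + 29 + 34 = 276.
Each contributed unit returns 2.900 to the group, so the social optimum is full contribution by everyone: group total = 2.900 × 276 = 800.40.
Efficiency loss = (2.900 − 1) × 276 = 524.40.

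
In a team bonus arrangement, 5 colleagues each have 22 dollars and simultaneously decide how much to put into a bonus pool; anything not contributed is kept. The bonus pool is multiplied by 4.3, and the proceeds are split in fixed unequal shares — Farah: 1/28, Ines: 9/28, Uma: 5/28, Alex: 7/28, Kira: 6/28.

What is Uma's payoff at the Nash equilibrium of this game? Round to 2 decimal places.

55.79 dollars

A player with share s gets back 4.3·s per unit contributed, so full contribution is dominant for anyone with s > 1/4.3 = 0.2326 and zero contribution is dominant for anyone below.
The shares above 0.2326 belong to Ines and Alex, contributing 22 each; the remaining 3 contribute 0. Total contributed: 44.
Uma keeps 22 and receives 4.3 × 44 × 5/28 = 33.79 from the bonus pool, for a payoff of 55.79.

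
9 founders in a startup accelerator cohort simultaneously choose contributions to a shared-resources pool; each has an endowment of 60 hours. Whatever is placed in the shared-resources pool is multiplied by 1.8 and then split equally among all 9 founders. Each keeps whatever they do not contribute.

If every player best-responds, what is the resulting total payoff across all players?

540.00 hours

Each contributed unit returns 1.8/9 = 0.2000 to its contributor — below 1 — so contributing 0 is dominant for every player. At the Nash equilibrium everyone keeps their 60, and the group total is 9 × 60 = 540.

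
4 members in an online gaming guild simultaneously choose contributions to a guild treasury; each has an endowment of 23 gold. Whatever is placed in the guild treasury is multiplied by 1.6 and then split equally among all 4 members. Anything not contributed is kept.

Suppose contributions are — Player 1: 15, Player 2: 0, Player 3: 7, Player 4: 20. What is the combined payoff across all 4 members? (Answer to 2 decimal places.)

Total contributed: 15 + 0 + 7 + 20 = 42; total kept: 4 × 23 − 42 = 50.
The guild treasury pays out 1.6 × 42 = 67.20 in aggregate.
Group total = 50 + 67.20 = 117.20.

117.20 gold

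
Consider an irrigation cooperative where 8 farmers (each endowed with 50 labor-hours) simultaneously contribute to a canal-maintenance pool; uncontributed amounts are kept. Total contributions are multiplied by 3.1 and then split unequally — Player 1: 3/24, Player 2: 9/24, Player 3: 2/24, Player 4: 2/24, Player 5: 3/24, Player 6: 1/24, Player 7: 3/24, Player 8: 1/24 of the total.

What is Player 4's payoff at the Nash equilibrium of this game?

Each unit j contributes comes back to j as 3.1 × (j's share), so j prefers to contribute only if that share exceeds 1/3.1 = 0.3226; otherwise keeping the unit dominates.
Only Player 2 (9/24) clears that bar, contributing 50; the remaining 7 contribute 0. Total contributed: 50.
Player 4 keeps 50 and receives 3.1 × 50 × 2/24 = 12.92 from the canal-maintenance pool, for a payoff of 62.92.

62.92 labor-hours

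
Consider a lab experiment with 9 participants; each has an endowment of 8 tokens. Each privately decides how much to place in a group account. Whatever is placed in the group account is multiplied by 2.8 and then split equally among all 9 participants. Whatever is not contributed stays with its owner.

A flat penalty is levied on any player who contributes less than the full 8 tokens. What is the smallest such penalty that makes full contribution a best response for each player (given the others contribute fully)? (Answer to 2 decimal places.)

Given the others contribute fully, the best deviation is to contribute 0 (any partial contribution still incurs the fine and gives up units whose private return 0.3111 is below 1).
Deviating from 8 to 0 saves 8 tokens but forfeits the deviator's share of the drop in the group account: 2.8/9 × 8 = 2.49.
So the deviation gain is 8 − 2.49 = 5.51, and the fine must be at least 5.51 tokens to wipe it out.

5.51 tokens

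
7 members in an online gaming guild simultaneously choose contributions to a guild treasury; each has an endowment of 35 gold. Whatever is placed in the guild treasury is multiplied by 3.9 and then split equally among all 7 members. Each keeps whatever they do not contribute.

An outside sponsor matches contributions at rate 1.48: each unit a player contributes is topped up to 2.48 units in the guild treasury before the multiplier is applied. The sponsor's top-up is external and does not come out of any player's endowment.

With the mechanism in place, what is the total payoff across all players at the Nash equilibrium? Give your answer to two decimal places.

2369.64 gold

With the mechanism, a contributed unit returns 3.9 × 2.48 / 7 = 1.3817 per unit of net cost to the contributor — now above 1 — so contributing fully is weakly dominant for every player.
So the Nash equilibrium is full contribution by all 7; the group earns 3.9 × 2.48 × 245 = 2369.64.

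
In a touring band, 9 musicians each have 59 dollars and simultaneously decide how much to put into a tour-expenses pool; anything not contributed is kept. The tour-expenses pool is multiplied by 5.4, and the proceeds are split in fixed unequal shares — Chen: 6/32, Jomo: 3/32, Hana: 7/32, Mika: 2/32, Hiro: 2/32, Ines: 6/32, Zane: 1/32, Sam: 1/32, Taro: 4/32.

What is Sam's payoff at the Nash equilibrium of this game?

88.87 dollars

For player j, contributing a unit is worthwhile iff 5.4 × (j's share) ≥ 1, i.e. iff j's share is at least 0.1852.
Chen, Hana and Ines clear that bar, contributing 59 each; the remaining 6 contribute 0. Total contributed: 177.
Sam keeps 59 and receives 5.4 × 177 × 1/32 = 29.87 from the tour-expenses pool, for a payoff of 88.87.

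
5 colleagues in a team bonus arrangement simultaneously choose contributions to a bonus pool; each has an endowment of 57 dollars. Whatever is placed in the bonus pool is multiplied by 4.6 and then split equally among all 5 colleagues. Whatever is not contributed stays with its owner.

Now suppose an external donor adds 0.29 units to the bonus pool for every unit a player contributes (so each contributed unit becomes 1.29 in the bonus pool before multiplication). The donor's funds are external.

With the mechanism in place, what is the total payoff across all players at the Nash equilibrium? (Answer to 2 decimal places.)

1691.19 dollars

Under the mechanism each unit contributed yields 4.6 × 1.29 / 5 = 1.1868 back to its contributor per unit of net cost, which exceeds 1, making full contribution the dominant choice for everyone.
At the Nash equilibrium everyone contributes 57. Group total payoff = 4.6 × 1.29 × 285 = 1691.19.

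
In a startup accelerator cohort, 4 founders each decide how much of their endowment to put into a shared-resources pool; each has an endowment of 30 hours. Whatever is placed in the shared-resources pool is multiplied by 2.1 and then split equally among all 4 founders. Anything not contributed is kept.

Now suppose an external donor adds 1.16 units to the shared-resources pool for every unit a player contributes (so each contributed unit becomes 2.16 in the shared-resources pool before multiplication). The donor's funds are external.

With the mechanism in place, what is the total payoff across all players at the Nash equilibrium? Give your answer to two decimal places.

544.32 hours

With the mechanism, a contributed unit returns 2.1 × 2.16 / 4 = 1.1340 per unit of net cost to the contributor — now above 1 — so contributing fully is weakly dominant for every player.
So the Nash equilibrium is full contribution by all 4; the group earns 2.1 × 2.16 × 120 = 544.32.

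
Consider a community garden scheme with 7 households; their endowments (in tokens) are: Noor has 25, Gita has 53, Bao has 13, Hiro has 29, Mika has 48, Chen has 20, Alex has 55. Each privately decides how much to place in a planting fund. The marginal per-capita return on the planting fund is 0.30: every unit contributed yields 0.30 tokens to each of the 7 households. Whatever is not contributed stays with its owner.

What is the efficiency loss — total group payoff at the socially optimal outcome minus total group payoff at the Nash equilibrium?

267.30 tokens

The private return per contributed unit is 0.30 < 1 for everyone, so the Nash equilibrium is zero contribution and the group total is Σ E_j = 25 + 53 + 13 + 29 + 48 + 20 + 55 = 243.
Each contributed unit returns 2.100 to the group, so the social optimum is full contribution by everyone: group total = 2.100 × 243 = 510.30.
Efficiency loss = (2.100 − 1) × 243 = 267.30.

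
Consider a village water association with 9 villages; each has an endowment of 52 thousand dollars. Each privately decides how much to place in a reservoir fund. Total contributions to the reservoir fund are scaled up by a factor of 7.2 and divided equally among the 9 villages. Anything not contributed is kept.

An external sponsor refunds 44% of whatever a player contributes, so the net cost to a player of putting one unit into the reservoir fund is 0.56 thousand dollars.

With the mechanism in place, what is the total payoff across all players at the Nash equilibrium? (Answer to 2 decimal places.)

3575.52 thousand dollars

The effective private return per unit is now (7.2/9) / 0.56 = 1.4286 > 1, so every player's dominant strategy flips to full contribution.
So the Nash equilibrium is full contribution by all 9; the group earns 9 × (52 × 0.44 + 7.2 × 52) = 3575.52.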